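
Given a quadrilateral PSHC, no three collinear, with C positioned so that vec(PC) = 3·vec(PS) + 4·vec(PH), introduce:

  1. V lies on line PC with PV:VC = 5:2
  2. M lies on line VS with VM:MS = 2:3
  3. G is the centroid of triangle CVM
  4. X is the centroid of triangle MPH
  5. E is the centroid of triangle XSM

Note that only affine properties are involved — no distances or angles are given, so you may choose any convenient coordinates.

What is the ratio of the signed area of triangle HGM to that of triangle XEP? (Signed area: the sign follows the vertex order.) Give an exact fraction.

Work in coordinates with P = (0, 0), S = (1, 0), H = (0, 1), C = (3, 4).
1. V lies on line PC with PV:VC = 5:2 ⇒ V = (15/7, 20/7)
2. M lies on line VS with VM:MS = 2:3 ⇒ M = (59/35, 12/7)
3. G is the centroid of triangle CVM ⇒ G = (239/105, 20/7)
4. X is the centroid of triangle MPH ⇒ X = (59/105, 19/21)
5. E is the centroid of triangle XSM ⇒ E = (341/315, 55/63)
2·[HGM] = -158/105, 2·[XEP] = -22/45
[HGM]:[XEP] = -158/105:-22/45 = 237/77

[HGM]:[XEP] = 237/77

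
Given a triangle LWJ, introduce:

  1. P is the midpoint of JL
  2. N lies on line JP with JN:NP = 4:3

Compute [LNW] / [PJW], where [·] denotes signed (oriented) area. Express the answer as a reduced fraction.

[LNW]:[PJW] = 10/7

Set L = (0, 0), W = (1, 0), J = (0, 1); any affine frame gives the same invariant.
1. P is the midpoint of JL ⇒ P = (0, 1/2)
2. N lies on line JP with JN:NP = 4:3 ⇒ N = (0, 5/7)
2·[LNW] = -5/7, 2·[PJW] = -1/2
[LNW]:[PJW] = -5/7:-1/2 = 10/7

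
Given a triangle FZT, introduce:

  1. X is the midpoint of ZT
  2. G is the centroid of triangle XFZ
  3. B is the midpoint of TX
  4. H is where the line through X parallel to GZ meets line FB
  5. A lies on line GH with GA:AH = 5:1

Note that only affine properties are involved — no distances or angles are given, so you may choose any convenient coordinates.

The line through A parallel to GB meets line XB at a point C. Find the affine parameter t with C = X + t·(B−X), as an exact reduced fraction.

t = 5/3

Assign F = (0, 0), Z = (1, 0), T = (0, 1) — the answer is frame-independent, so this choice is without loss of generality.
1. X is the midpoint of ZT ⇒ X = (1/2, 1/2)
2. G is the centroid of triangle XFZ ⇒ G = (1/2, 1/6)
3. B is the midpoint of TX ⇒ B = (1/4, 3/4)
4. H is where the line through X parallel to GZ meets line FB ⇒ H = (1/5, 3/5)
5. A lies on line GH with GA:AH = 5:1 ⇒ A = (1/4, 19/36)
through A parallel to GB: direction (-1/4, 7/12); meets XB at C = (1/12, 11/12)
C = X + t·(B−X) with t = 5/3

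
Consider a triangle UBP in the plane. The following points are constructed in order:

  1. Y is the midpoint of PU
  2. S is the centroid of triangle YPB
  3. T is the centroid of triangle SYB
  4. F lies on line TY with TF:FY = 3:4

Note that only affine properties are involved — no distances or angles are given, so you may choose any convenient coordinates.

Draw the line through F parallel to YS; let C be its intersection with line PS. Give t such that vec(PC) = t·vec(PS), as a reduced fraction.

t = 25/21

Choose coordinates U = (0, 0), B = (1, 0), P = (0, 1).
1. Y is the midpoint of PU ⇒ Y = (0, 1/2)
2. S is the centroid of triangle YPB ⇒ S = (1/3, 1/2)
3. T is the centroid of triangle SYB ⇒ T = (4/9, 1/3)
4. F lies on line TY with TF:FY = 3:4 ⇒ F = (16/63, 17/42)
through F parallel to YS: direction (1/3, 0); meets PS at C = (25/63, 17/42)
C = P + t·(S−P) with t = 25/21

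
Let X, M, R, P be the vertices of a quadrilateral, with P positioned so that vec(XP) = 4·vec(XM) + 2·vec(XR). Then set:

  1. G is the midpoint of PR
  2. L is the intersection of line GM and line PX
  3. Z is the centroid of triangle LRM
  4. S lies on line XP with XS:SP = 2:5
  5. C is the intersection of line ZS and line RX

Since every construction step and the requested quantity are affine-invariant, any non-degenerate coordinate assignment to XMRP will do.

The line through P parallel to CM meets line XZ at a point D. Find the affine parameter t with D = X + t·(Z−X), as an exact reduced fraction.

t = 232/57

Assign X = (0, 0), M = (1, 0), R = (0, 1), P = (4, 2) — the answer is frame-independent, so this choice is without loss of generality.
1. G is the midpoint of PR ⇒ G = (2, 3/2)
2. L is the intersection of line GM and line PX ⇒ L = (3/2, 3/4)
3. Z is the centroid of triangle LRM ⇒ Z = (5/6, 7/12)
4. S lies on line XP with XS:SP = 2:5 ⇒ S = (8/7, 4/7)
5. C is the intersection of line ZS and line RX ⇒ C = (0, 8/13)
through P parallel to CM: direction (1, -8/13); meets XZ at D = (580/171, 406/171)
D = X + t·(Z−X) with t = 232/57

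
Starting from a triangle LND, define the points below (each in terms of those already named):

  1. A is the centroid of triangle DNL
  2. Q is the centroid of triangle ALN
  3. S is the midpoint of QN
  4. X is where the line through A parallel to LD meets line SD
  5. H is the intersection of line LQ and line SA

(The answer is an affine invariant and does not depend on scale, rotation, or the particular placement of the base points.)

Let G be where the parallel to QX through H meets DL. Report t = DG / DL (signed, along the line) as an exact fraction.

t = -61/39

Work in coordinates with L = (0, 0), N = (1, 0), D = (0, 1).
1. A is the centroid of triangle DNL ⇒ A = (1/3, 1/3)
2. Q is the centroid of triangle ALN ⇒ Q = (4/9, 1/9)
3. S is the midpoint of QN ⇒ S = (13/18, 1/18)
4. X is where the line through A parallel to LD meets line SD ⇒ X = (1/3, 22/39)
5. H is the intersection of line LQ and line SA ⇒ H = (16/27, 4/27)
through H parallel to QX: direction (-1/9, 53/117); meets DL at G = (0, 100/39)
G = D + t·(L−D) with t = -61/39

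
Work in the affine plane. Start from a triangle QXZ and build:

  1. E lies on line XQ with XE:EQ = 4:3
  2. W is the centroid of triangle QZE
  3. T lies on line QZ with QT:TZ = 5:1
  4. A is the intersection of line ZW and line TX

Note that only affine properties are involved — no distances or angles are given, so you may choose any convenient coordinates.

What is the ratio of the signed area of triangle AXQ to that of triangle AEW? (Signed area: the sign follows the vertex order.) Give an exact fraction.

Set Q = (0, 0), X = (1, 0), Z = (0, 1); any affine frame gives the same invariant.
1. E lies on line XQ with XE:EQ = 4:3 ⇒ E = (3/7, 0)
2. W is the centroid of triangle QZE ⇒ W = (1/7, 1/3)
3. T lies on line QZ with QT:TZ = 5:1 ⇒ T = (0, 5/6)
4. A is the intersection of line ZW and line TX ⇒ A = (1/23, 55/69)
2·[AXQ] = -55/69, 2·[AEW] = -16/161
[AXQ]:[AEW] = -55/69:-16/161 = 385/48

[AXQ]:[AEW] = 385/48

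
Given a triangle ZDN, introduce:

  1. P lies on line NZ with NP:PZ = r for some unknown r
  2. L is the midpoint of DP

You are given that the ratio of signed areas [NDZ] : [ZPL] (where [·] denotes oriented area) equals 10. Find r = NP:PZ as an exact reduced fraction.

Assign Z = (0, 0), D = (1, 0), N = (0, 1) — the answer is frame-independent, so this choice is without loss of generality.
1. With NP:PZ = r, write λ = r/(r+1) so P = N + λ·(Z−N); P is affine-linear in λ
2. L is the midpoint of DP ⇒ L is an affine combination of earlier points and hence also affine-linear in λ
Every point depending on P is an affine combination of P and λ-independent points, so each such coordinate is linear in λ; the λ² term in each signed area is a multiple of (Z−N)×(Z−N) = 0, so 2·[NDZ] and 2·[ZPL] are each linear in λ. Evaluating at λ=0 and λ=1:
  2·[NDZ] = -1,   2·[ZPL] = 1/2·λ − 1/2
So [NDZ]:[ZPL] = (-1) / (1/2·λ − 1/2). Setting this equal to 10:
  -1 = 10·(1/2·λ − 1/2)  ⇒  λ = 4/5
Then r = λ/(1−λ) = (4/5)/(1/5) = 4. Check: with r = 4, P = (0, 1/5) and [NDZ]:[ZPL] = 10 as required.

r = 4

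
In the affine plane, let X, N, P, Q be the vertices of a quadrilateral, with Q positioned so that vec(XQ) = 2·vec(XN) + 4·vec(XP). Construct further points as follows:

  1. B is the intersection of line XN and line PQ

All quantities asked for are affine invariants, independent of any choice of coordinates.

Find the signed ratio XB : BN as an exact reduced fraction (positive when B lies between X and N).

Work in coordinates with X = (0, 0), N = (1, 0), P = (0, 1), Q = (2, 4).
1. B is the intersection of line XN and line PQ ⇒ B = (-2/3, 0)
B = X + t·(N−X) with t = -2/3, so XB:BN = t:(1−t) = -2/3:5/3

XB:BN = -2/5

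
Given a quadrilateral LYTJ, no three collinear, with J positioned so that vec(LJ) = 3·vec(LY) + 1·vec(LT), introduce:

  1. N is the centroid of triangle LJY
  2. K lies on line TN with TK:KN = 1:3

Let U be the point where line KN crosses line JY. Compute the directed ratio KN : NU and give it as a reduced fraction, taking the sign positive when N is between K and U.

KN:NU = 6

Work in coordinates with L = (0, 0), Y = (1, 0), T = (0, 1), J = (3, 1).
1. N is the centroid of triangle LJY ⇒ N = (4/3, 1/3)
2. K lies on line TN with TK:KN = 1:3 ⇒ K = (1/3, 5/6)
line KN meets JY at U = (3/2, 1/4)
N = K + t·(U−K) with t = 6/7, so KN:NU = 6/7:1/7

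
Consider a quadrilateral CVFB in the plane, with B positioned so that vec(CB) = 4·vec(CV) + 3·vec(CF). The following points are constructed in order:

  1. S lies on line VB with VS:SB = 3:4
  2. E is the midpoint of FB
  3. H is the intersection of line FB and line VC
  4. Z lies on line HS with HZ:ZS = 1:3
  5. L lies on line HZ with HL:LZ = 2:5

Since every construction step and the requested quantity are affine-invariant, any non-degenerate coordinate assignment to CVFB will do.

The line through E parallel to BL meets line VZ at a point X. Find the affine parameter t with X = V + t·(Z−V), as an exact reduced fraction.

Work in coordinates with C = (0, 0), V = (1, 0), F = (0, 1), B = (4, 3).
1. S lies on line VB with VS:SB = 3:4 ⇒ S = (16/7, 9/7)
2. E is the midpoint of FB ⇒ E = (2, 2)
3. H is the intersection of line FB and line VC ⇒ H = (-2, 0)
4. Z lies on line HS with HZ:ZS = 1:3 ⇒ Z = (-13/14, 9/28)
5. L lies on line HZ with HL:LZ = 2:5 ⇒ L = (-83/49, 9/98)
through E parallel to BL: direction (-279/49, -285/98); meets VZ at X = (-151/126, 277/756)
X = V + t·(Z−V) with t = 277/243

t = 277/243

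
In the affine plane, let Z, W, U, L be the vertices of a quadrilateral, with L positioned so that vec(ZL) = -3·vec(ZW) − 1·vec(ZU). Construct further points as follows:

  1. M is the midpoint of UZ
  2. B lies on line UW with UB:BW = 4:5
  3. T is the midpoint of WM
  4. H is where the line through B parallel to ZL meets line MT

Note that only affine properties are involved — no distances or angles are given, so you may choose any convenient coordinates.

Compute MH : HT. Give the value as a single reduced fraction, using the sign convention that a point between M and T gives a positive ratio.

MH:HT = 2/7

Set Z = (0, 0), W = (1, 0), U = (0, 1), L = (-3, -1); any affine frame gives the same invariant.
1. M is the midpoint of UZ ⇒ M = (0, 1/2)
2. B lies on line UW with UB:BW = 4:5 ⇒ B = (4/9, 5/9)
3. T is the midpoint of WM ⇒ T = (1/2, 1/4)
4. H is where the line through B parallel to ZL meets line MT ⇒ H = (1/9, 4/9)
H = M + t·(T−M) with t = 2/9, so MH:HT = t:(1−t) = 2/9:7/9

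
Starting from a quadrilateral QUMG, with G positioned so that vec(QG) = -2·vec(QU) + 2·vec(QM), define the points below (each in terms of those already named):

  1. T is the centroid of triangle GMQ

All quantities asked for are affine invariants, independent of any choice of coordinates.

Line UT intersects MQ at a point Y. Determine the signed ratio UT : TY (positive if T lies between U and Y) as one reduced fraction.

Work in coordinates with Q = (0, 0), U = (1, 0), M = (0, 1), G = (-2, 2).
1. T is the centroid of triangle GMQ ⇒ T = (-2/3, 1)
line UT meets MQ at Y = (0, 3/5)
T = U + t·(Y−U) with t = 5/3, so UT:TY = 5/3:-2/3

UT:TY = -5/2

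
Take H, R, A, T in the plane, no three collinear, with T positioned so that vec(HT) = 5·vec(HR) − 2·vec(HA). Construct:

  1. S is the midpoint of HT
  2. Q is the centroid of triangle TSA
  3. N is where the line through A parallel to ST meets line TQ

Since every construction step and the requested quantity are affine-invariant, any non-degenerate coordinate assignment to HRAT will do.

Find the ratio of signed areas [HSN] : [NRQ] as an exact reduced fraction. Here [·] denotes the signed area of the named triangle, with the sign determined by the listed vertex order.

[HSN]:[NRQ] = 15/4

Choose coordinates H = (0, 0), R = (1, 0), A = (0, 1), T = (5, -2).
1. S is the midpoint of HT ⇒ S = (5/2, -1)
2. Q is the centroid of triangle TSA ⇒ Q = (5/2, -2/3)
3. N is where the line through A parallel to ST meets line TQ ⇒ N = (-5/2, 2)
2·[HSN] = 5/2, 2·[NRQ] = 2/3
[HSN]:[NRQ] = 5/2:2/3 = 15/4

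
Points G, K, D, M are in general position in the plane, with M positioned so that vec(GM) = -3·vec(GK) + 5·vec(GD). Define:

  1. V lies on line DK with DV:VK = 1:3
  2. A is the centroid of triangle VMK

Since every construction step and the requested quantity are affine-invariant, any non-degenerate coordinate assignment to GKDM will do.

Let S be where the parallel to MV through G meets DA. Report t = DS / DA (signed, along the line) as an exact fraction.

t = -13/2

Work in coordinates with G = (0, 0), K = (1, 0), D = (0, 1), M = (-3, 5).
1. V lies on line DK with DV:VK = 1:3 ⇒ V = (1/4, 3/4)
2. A is the centroid of triangle VMK ⇒ A = (-7/12, 23/12)
through G parallel to MV: direction (13/4, -17/4); meets DA at S = (91/24, -119/24)
S = D + t·(A−D) with t = -13/2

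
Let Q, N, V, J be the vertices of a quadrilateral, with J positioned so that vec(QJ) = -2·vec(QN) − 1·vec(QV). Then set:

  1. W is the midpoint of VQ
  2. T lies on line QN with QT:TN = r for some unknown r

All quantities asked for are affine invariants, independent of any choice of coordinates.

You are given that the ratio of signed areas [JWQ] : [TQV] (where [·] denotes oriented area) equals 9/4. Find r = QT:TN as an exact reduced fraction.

r = 4/5

Assign Q = (0, 0), N = (1, 0), V = (0, 1), J = (-2, -1) — the answer is frame-independent, so this choice is without loss of generality.
1. W is the midpoint of VQ ⇒ W = (0, 1/2)
2. With QT:TN = r, write λ = r/(r+1) so T = Q + λ·(N−Q); T is affine-linear in λ
Every point depending on T is an affine combination of T and λ-independent points, so each such coordinate is linear in λ; the λ² term in each signed area is a multiple of (N−Q)×(N−Q) = 0, so 2·[JWQ] and 2·[TQV] are each linear in λ. Evaluating at λ=0 and λ=1:
  2·[JWQ] = -1,   2·[TQV] = −λ
So [JWQ]:[TQV] = (-1) / (−λ). Setting this equal to 9/4:
  -1 = 9/4·(−λ)  ⇒  λ = 4/9
Then r = λ/(1−λ) = (4/9)/(5/9) = 4/5. Check: with r = 4/5, T = (4/9, 0) and [JWQ]:[TQV] = 9/4 as required.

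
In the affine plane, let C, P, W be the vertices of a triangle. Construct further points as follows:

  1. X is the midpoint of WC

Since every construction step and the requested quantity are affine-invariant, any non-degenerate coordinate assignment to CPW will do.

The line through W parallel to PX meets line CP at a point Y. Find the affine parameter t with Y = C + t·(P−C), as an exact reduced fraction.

t = 2

Assign C = (0, 0), P = (1, 0), W = (0, 1) — the answer is frame-independent, so this choice is without loss of generality.
1. X is the midpoint of WC ⇒ X = (0, 1/2)
through W parallel to PX: direction (-1, 1/2); meets CP at Y = (2, 0)
Y = C + t·(P−C) with t = 2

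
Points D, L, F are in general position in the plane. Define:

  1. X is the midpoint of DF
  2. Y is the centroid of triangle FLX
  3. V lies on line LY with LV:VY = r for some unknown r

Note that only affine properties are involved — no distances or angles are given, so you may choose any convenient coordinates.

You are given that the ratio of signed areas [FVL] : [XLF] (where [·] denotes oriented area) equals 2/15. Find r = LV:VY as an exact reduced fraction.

Work in coordinates with D = (0, 0), L = (1, 0), F = (0, 1).
1. X is the midpoint of DF ⇒ X = (0, 1/2)
2. Y is the centroid of triangle FLX ⇒ Y = (1/3, 1/2)
3. With LV:VY = r, write λ = r/(r+1) so V = L + λ·(Y−L); V is affine-linear in λ
Every point depending on V is an affine combination of V and λ-independent points, so each such coordinate is linear in λ; the λ² term in each signed area is a multiple of (Y−L)×(Y−L) = 0, so 2·[FVL] and 2·[XLF] are each linear in λ. Evaluating at λ=0 and λ=1:
  2·[FVL] = 1/6·λ,   2·[XLF] = 1/2
So [FVL]:[XLF] = (1/6·λ) / (1/2). Setting this equal to 2/15:
  1/6·λ = 2/15·(1/2)  ⇒  λ = 2/5
Then r = λ/(1−λ) = (2/5)/(3/5) = 2/3. Check: with r = 2/3, V = (11/15, 1/5) and [FVL]:[XLF] = 2/15 as required.

r = 2/3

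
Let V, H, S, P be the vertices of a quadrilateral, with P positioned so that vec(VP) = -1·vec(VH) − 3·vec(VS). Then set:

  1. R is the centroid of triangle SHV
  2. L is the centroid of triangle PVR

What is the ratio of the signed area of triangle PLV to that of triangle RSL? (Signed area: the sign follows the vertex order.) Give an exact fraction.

Choose coordinates V = (0, 0), H = (1, 0), S = (0, 1), P = (-1, -3).
1. R is the centroid of triangle SHV ⇒ R = (1/3, 1/3)
2. L is the centroid of triangle PVR ⇒ L = (-2/9, -8/9)
2·[PLV] = 2/9, 2·[RSL] = 7/9
[PLV]:[RSL] = 2/9:7/9 = 2/7

[PLV]:[RSL] = 2/7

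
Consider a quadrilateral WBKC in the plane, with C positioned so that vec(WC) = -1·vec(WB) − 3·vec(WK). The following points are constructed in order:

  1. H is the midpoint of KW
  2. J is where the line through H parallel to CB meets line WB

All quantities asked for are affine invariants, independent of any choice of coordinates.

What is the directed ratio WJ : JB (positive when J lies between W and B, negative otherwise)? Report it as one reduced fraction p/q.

Choose coordinates W = (0, 0), B = (1, 0), K = (0, 1), C = (-1, -3).
1. H is the midpoint of KW ⇒ H = (0, 1/2)
2. J is where the line through H parallel to CB meets line WB ⇒ J = (-1/3, 0)
J = W + t·(B−W) with t = -1/3, so WJ:JB = t:(1−t) = -1/3:4/3

WJ:JB = -1/4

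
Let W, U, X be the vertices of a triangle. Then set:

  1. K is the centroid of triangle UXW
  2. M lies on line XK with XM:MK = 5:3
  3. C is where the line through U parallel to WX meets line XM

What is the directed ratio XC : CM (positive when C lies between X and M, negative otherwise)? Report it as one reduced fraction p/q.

XC:CM = -24/19

Work in coordinates with W = (0, 0), U = (1, 0), X = (0, 1).
1. K is the centroid of triangle UXW ⇒ K = (1/3, 1/3)
2. M lies on line XK with XM:MK = 5:3 ⇒ M = (5/24, 7/12)
3. C is where the line through U parallel to WX meets line XM ⇒ C = (1, -1)
C = X + t·(M−X) with t = 24/5, so XC:CM = t:(1−t) = 24/5:-19/5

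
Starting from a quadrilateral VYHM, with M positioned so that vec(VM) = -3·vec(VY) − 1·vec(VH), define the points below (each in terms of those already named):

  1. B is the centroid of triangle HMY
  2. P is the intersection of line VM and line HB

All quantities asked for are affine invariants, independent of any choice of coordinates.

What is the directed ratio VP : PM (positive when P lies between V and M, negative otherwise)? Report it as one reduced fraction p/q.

Set V = (0, 0), Y = (1, 0), H = (0, 1), M = (-3, -1); any affine frame gives the same invariant.
1. B is the centroid of triangle HMY ⇒ B = (-2/3, 0)
2. P is the intersection of line VM and line HB ⇒ P = (-6/7, -2/7)
P = V + t·(M−V) with t = 2/7, so VP:PM = t:(1−t) = 2/7:5/7

VP:PM = 2/5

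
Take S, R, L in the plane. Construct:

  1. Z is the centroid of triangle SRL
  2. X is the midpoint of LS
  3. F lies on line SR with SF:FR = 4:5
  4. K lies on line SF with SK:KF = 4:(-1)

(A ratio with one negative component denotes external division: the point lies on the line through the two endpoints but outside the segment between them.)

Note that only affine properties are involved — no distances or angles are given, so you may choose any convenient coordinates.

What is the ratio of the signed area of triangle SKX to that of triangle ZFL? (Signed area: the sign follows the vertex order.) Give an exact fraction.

Work in coordinates with S = (0, 0), R = (1, 0), L = (0, 1).
1. Z is the centroid of triangle SRL ⇒ Z = (1/3, 1/3)
2. X is the midpoint of LS ⇒ X = (0, 1/2)
3. F lies on line SR with SF:FR = 4:5 ⇒ F = (4/9, 0)
4. K lies on line SF with SK:KF = 4:(-1) ⇒ K = (16/27, 0)
2·[SKX] = 8/27, 2·[ZFL] = -1/27
[SKX]:[ZFL] = 8/27:-1/27 = -8

[SKX]:[ZFL] = -8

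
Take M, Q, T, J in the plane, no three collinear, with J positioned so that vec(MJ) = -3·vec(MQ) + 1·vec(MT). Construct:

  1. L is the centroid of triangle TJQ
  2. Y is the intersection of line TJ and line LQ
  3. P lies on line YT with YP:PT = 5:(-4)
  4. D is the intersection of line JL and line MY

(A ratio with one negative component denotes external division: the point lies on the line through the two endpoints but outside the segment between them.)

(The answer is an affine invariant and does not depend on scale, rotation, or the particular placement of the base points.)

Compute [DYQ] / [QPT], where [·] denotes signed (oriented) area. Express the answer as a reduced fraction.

[DYQ]:[QPT] = -1/22

Choose coordinates M = (0, 0), Q = (1, 0), T = (0, 1), J = (-3, 1).
1. L is the centroid of triangle TJQ ⇒ L = (-2/3, 2/3)
2. Y is the intersection of line TJ and line LQ ⇒ Y = (-3/2, 1)
3. P lies on line YT with YP:PT = 5:(-4) ⇒ P = (6, 1)
4. D is the intersection of line JL and line MY ⇒ D = (-12/11, 8/11)
2·[DYQ] = -3/11, 2·[QPT] = 6
[DYQ]:[QPT] = -3/11:6 = -1/22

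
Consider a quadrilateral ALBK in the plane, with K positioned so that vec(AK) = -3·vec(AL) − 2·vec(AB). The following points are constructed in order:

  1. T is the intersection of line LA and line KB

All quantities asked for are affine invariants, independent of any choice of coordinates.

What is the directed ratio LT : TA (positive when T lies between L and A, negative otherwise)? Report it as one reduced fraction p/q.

LT:TA = -2

Choose coordinates A = (0, 0), L = (1, 0), B = (0, 1), K = (-3, -2).
1. T is the intersection of line LA and line KB ⇒ T = (-1, 0)
T = L + t·(A−L) with t = 2, so LT:TA = t:(1−t) = 2:-1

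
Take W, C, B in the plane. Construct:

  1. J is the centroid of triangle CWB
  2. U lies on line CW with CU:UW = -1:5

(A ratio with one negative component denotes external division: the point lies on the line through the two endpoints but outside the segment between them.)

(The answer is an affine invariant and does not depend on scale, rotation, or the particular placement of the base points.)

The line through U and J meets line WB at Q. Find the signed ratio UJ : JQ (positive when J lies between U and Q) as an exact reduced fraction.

Choose coordinates W = (0, 0), C = (1, 0), B = (0, 1).
1. J is the centroid of triangle CWB ⇒ J = (1/3, 1/3)
2. U lies on line CW with CU:UW = -1:5 ⇒ U = (5/4, 0)
line UJ meets WB at Q = (0, 5/11)
J = U + t·(Q−U) with t = 11/15, so UJ:JQ = 11/15:4/15

UJ:JQ = 11/4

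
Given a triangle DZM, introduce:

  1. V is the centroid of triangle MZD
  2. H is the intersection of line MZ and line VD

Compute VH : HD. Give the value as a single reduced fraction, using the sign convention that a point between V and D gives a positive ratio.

Choose coordinates D = (0, 0), Z = (1, 0), M = (0, 1).
1. V is the centroid of triangle MZD ⇒ V = (1/3, 1/3)
2. H is the intersection of line MZ and line VD ⇒ H = (1/2, 1/2)
H = V + t·(D−V) with t = -1/2, so VH:HD = t:(1−t) = -1/2:3/2

VH:HD = -1/3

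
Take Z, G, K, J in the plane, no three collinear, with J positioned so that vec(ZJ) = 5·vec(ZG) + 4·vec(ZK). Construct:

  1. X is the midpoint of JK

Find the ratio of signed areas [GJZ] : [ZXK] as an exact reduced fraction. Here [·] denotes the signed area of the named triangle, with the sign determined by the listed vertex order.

[GJZ]:[ZXK] = 8/5

Set Z = (0, 0), G = (1, 0), K = (0, 1), J = (5, 4); any affine frame gives the same invariant.
1. X is the midpoint of JK ⇒ X = (5/2, 5/2)
2·[GJZ] = 4, 2·[ZXK] = 5/2
[GJZ]:[ZXK] = 4:5/2 = 8/5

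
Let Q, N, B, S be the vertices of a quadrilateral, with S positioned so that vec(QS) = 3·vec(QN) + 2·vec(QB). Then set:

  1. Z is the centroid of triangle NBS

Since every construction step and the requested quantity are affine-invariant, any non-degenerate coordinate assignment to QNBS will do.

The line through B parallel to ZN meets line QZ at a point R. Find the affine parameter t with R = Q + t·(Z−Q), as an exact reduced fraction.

Work in coordinates with Q = (0, 0), N = (1, 0), B = (0, 1), S = (3, 2).
1. Z is the centroid of triangle NBS ⇒ Z = (4/3, 1)
through B parallel to ZN: direction (-1/3, -1); meets QZ at R = (-4/9, -1/3)
R = Q + t·(Z−Q) with t = -1/3

t = -1/3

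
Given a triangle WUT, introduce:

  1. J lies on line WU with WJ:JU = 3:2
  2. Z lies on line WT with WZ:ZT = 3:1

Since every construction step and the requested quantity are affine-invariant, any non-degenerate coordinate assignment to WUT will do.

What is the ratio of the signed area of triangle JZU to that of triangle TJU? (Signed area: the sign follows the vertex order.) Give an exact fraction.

[JZU]:[TJU] = -3/4

Work in coordinates with W = (0, 0), U = (1, 0), T = (0, 1).
1. J lies on line WU with WJ:JU = 3:2 ⇒ J = (3/5, 0)
2. Z lies on line WT with WZ:ZT = 3:1 ⇒ Z = (0, 3/4)
2·[JZU] = -3/10, 2·[TJU] = 2/5
[JZU]:[TJU] = -3/10:2/5 = -3/4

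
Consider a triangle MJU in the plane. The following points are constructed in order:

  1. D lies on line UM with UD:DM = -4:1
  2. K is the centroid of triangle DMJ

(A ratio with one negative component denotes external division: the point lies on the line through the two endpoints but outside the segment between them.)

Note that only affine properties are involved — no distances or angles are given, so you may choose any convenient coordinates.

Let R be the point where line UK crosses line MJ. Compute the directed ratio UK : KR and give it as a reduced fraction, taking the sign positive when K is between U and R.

Choose coordinates M = (0, 0), J = (1, 0), U = (0, 1).
1. D lies on line UM with UD:DM = -4:1 ⇒ D = (0, -1/3)
2. K is the centroid of triangle DMJ ⇒ K = (1/3, -1/9)
line UK meets MJ at R = (3/10, 0)
K = U + t·(R−U) with t = 10/9, so UK:KR = 10/9:-1/9

UK:KR = -10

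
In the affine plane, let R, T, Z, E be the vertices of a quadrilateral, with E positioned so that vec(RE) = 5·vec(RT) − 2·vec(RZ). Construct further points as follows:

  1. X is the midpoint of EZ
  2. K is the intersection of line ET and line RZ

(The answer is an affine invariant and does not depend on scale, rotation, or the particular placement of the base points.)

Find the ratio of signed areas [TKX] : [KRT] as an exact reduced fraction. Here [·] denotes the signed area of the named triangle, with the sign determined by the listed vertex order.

[TKX]:[KRT] = -1/2

Choose coordinates R = (0, 0), T = (1, 0), Z = (0, 1), E = (5, -2).
1. X is the midpoint of EZ ⇒ X = (5/2, -1/2)
2. K is the intersection of line ET and line RZ ⇒ K = (0, 1/2)
2·[TKX] = -1/4, 2·[KRT] = 1/2
[TKX]:[KRT] = -1/4:1/2 = -1/2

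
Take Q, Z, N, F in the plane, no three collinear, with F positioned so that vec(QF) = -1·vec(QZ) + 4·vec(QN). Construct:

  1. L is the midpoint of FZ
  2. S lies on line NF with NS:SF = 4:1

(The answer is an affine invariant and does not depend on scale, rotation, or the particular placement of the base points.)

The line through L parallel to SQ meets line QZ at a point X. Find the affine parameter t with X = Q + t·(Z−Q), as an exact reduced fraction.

t = 8/17

Work in coordinates with Q = (0, 0), Z = (1, 0), N = (0, 1), F = (-1, 4).
1. L is the midpoint of FZ ⇒ L = (0, 2)
2. S lies on line NF with NS:SF = 4:1 ⇒ S = (-4/5, 17/5)
through L parallel to SQ: direction (4/5, -17/5); meets QZ at X = (8/17, 0)
X = Q + t·(Z−Q) with t = 8/17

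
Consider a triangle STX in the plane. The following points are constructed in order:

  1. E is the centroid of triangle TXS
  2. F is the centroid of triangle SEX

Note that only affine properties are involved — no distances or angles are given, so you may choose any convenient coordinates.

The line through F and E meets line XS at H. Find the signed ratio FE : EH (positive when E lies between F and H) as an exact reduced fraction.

Work in coordinates with S = (0, 0), T = (1, 0), X = (0, 1).
1. E is the centroid of triangle TXS ⇒ E = (1/3, 1/3)
2. F is the centroid of triangle SEX ⇒ F = (1/9, 4/9)
line FE meets XS at H = (0, 1/2)
E = F + t·(H−F) with t = -2, so FE:EH = -2:3

FE:EH = -2/3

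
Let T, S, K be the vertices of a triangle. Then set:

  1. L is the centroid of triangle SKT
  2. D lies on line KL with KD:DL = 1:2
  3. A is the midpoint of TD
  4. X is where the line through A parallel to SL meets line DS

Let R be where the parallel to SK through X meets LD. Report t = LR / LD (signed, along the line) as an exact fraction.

t = 13/8

Assign T = (0, 0), S = (1, 0), K = (0, 1) — the answer is frame-independent, so this choice is without loss of generality.
1. L is the centroid of triangle SKT ⇒ L = (1/3, 1/3)
2. D lies on line KL with KD:DL = 1:2 ⇒ D = (1/9, 7/9)
3. A is the midpoint of TD ⇒ A = (1/18, 7/18)
4. X is where the line through A parallel to SL meets line DS ⇒ X = (11/9, -7/36)
through X parallel to SK: direction (-1, 1); meets LD at R = (-1/36, 19/18)
R = L + t·(D−L) with t = 13/8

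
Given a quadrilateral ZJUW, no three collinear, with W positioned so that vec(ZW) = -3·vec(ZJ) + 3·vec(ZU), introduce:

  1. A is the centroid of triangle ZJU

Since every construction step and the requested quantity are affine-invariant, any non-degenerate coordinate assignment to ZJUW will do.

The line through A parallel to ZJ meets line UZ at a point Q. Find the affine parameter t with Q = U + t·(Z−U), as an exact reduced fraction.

t = 2/3

Work in coordinates with Z = (0, 0), J = (1, 0), U = (0, 1), W = (-3, 3).
1. A is the centroid of triangle ZJU ⇒ A = (1/3, 1/3)
through A parallel to ZJ: direction (1, 0); meets UZ at Q = (0, 1/3)
Q = U + t·(Z−U) with t = 2/3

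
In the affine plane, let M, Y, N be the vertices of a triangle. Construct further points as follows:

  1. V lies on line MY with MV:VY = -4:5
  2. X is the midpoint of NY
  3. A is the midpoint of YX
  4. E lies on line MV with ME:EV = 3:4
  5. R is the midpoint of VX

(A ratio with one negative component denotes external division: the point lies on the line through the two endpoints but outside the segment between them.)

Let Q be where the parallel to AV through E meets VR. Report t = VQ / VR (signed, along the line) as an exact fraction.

Work in coordinates with M = (0, 0), Y = (1, 0), N = (0, 1).
1. V lies on line MY with MV:VY = -4:5 ⇒ V = (-4, 0)
2. X is the midpoint of NY ⇒ X = (1/2, 1/2)
3. A is the midpoint of YX ⇒ A = (3/4, 1/4)
4. E lies on line MV with ME:EV = 3:4 ⇒ E = (-12/7, 0)
5. R is the midpoint of VX ⇒ R = (-7/4, 1/4)
through E parallel to AV: direction (-19/4, -1/4); meets VR at Q = (-212/35, -8/35)
Q = V + t·(R−V) with t = -32/35

t = -32/35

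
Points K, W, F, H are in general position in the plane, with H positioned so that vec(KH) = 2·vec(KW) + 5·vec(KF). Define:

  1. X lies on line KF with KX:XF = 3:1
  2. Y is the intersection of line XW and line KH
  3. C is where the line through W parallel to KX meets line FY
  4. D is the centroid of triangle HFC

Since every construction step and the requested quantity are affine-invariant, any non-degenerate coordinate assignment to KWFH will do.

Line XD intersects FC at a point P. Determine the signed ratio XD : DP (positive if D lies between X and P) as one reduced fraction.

XD:DP = -101/92

Set K = (0, 0), W = (1, 0), F = (0, 1), H = (2, 5); any affine frame gives the same invariant.
1. X lies on line KF with KX:XF = 3:1 ⇒ X = (0, 3/4)
2. Y is the intersection of line XW and line KH ⇒ Y = (3/13, 15/26)
3. C is where the line through W parallel to KX meets line FY ⇒ C = (1, -5/6)
4. D is the centroid of triangle HFC ⇒ D = (1, 31/18)
line XD meets FC at P = (9/101, 169/202)
D = X + t·(P−X) with t = 101/9, so XD:DP = 101/9:-92/9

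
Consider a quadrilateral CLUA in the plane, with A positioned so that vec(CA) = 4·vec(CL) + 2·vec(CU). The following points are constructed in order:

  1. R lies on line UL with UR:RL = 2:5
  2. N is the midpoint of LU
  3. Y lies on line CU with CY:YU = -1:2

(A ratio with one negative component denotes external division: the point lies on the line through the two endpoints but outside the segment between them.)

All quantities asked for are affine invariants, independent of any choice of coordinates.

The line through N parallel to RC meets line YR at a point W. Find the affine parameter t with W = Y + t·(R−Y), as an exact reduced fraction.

Work in coordinates with C = (0, 0), L = (1, 0), U = (0, 1), A = (4, 2).
1. R lies on line UL with UR:RL = 2:5 ⇒ R = (2/7, 5/7)
2. N is the midpoint of LU ⇒ N = (1/2, 1/2)
3. Y lies on line CU with CY:YU = -1:2 ⇒ Y = (0, -1)
through N parallel to RC: direction (-2/7, -5/7); meets YR at W = (1/14, -4/7)
W = Y + t·(R−Y) with t = 1/4

t = 1/4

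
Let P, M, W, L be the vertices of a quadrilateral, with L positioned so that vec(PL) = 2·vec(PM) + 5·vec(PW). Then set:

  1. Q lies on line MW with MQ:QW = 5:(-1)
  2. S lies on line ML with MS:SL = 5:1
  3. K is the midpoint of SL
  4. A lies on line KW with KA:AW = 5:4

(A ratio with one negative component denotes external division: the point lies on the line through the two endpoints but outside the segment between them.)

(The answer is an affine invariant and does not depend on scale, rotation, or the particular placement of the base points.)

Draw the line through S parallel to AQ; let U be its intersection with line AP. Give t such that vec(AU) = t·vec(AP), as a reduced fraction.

Set P = (0, 0), M = (1, 0), W = (0, 1), L = (2, 5); any affine frame gives the same invariant.
1. Q lies on line MW with MQ:QW = 5:(-1) ⇒ Q = (-1/4, 5/4)
2. S lies on line ML with MS:SL = 5:1 ⇒ S = (11/6, 25/6)
3. K is the midpoint of SL ⇒ K = (23/12, 55/12)
4. A lies on line KW with KA:AW = 5:4 ⇒ A = (23/27, 70/27)
through S parallel to AQ: direction (-119/108, -145/108); meets AP at U = (1058/999, 3220/999)
U = A + t·(P−A) with t = -9/37

t = -9/37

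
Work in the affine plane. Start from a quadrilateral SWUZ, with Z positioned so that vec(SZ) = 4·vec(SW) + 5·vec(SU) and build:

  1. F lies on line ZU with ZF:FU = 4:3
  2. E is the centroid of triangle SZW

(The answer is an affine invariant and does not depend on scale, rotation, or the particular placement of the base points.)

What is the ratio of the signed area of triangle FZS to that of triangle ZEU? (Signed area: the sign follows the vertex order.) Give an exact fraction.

Work in coordinates with S = (0, 0), W = (1, 0), U = (0, 1), Z = (4, 5).
1. F lies on line ZU with ZF:FU = 4:3 ⇒ F = (12/7, 19/7)
2. E is the centroid of triangle SZW ⇒ E = (5/3, 5/3)
2·[FZS] = -16/7, 2·[ZEU] = -4
[FZS]:[ZEU] = -16/7:-4 = 4/7

[FZS]:[ZEU] = 4/7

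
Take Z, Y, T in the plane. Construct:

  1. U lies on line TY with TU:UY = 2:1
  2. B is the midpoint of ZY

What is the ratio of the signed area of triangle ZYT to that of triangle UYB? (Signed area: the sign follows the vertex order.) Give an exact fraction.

Work in coordinates with Z = (0, 0), Y = (1, 0), T = (0, 1).
1. U lies on line TY with TU:UY = 2:1 ⇒ U = (2/3, 1/3)
2. B is the midpoint of ZY ⇒ B = (1/2, 0)
2·[ZYT] = 1, 2·[UYB] = -1/6
[ZYT]:[UYB] = 1:-1/6 = -6

[ZYT]:[UYB] = -6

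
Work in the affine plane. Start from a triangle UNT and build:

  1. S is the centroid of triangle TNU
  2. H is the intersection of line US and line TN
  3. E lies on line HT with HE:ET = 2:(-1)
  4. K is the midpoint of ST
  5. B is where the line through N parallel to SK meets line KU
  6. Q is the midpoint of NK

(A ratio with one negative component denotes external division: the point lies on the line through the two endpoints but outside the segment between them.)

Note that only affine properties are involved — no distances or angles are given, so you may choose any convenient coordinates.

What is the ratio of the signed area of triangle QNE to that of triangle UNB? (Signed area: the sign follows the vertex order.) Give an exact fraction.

Work in coordinates with U = (0, 0), N = (1, 0), T = (0, 1).
1. S is the centroid of triangle TNU ⇒ S = (1/3, 1/3)
2. H is the intersection of line US and line TN ⇒ H = (1/2, 1/2)
3. E lies on line HT with HE:ET = 2:(-1) ⇒ E = (-1/2, 3/2)
4. K is the midpoint of ST ⇒ K = (1/6, 2/3)
5. B is where the line through N parallel to SK meets line KU ⇒ B = (1/3, 4/3)
6. Q is the midpoint of NK ⇒ Q = (7/12, 1/3)
2·[QNE] = 1/8, 2·[UNB] = 4/3
[QNE]:[UNB] = 1/8:4/3 = 3/32

[QNE]:[UNB] = 3/32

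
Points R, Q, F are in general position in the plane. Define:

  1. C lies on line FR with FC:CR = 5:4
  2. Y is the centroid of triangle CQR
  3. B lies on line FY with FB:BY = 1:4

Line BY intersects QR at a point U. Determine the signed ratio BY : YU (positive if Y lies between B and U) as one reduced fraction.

BY:YU = 23/5

Work in coordinates with R = (0, 0), Q = (1, 0), F = (0, 1).
1. C lies on line FR with FC:CR = 5:4 ⇒ C = (0, 4/9)
2. Y is the centroid of triangle CQR ⇒ Y = (1/3, 4/27)
3. B lies on line FY with FB:BY = 1:4 ⇒ B = (1/15, 112/135)
line BY meets QR at U = (9/23, 0)
Y = B + t·(U−B) with t = 23/28, so BY:YU = 23/28:5/28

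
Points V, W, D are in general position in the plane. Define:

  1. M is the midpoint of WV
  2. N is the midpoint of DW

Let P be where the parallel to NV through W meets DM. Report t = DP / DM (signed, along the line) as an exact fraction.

Assign V = (0, 0), W = (1, 0), D = (0, 1) — the answer is frame-independent, so this choice is without loss of generality.
1. M is the midpoint of WV ⇒ M = (1/2, 0)
2. N is the midpoint of DW ⇒ N = (1/2, 1/2)
through W parallel to NV: direction (-1/2, -1/2); meets DM at P = (2/3, -1/3)
P = D + t·(M−D) with t = 4/3

t = 4/3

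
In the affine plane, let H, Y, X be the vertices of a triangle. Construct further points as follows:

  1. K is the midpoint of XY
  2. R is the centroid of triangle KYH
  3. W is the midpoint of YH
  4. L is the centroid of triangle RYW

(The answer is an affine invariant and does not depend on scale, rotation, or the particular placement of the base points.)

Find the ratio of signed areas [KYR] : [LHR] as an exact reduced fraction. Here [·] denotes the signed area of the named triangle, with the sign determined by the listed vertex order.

Assign H = (0, 0), Y = (1, 0), X = (0, 1) — the answer is frame-independent, so this choice is without loss of generality.
1. K is the midpoint of XY ⇒ K = (1/2, 1/2)
2. R is the centroid of triangle KYH ⇒ R = (1/2, 1/6)
3. W is the midpoint of YH ⇒ W = (1/2, 0)
4. L is the centroid of triangle RYW ⇒ L = (2/3, 1/18)
2·[KYR] = -1/6, 2·[LHR] = -1/12
[KYR]:[LHR] = -1/6:-1/12 = 2

[KYR]:[LHR] = 2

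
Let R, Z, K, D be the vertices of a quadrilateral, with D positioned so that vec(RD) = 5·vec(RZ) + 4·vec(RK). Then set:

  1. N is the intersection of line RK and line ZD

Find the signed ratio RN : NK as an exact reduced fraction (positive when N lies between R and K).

RN:NK = -1/2

Set R = (0, 0), Z = (1, 0), K = (0, 1), D = (5, 4); any affine frame gives the same invariant.
1. N is the intersection of line RK and line ZD ⇒ N = (0, -1)
N = R + t·(K−R) with t = -1, so RN:NK = t:(1−t) = -1:2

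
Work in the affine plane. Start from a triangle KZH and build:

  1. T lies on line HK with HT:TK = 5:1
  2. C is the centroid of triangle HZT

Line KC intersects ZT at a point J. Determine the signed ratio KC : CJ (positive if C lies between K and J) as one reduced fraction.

KC:CJ = -8/5

Set K = (0, 0), Z = (1, 0), H = (0, 1); any affine frame gives the same invariant.
1. T lies on line HK with HT:TK = 5:1 ⇒ T = (0, 1/6)
2. C is the centroid of triangle HZT ⇒ C = (1/3, 7/18)
line KC meets ZT at J = (1/8, 7/48)
C = K + t·(J−K) with t = 8/3, so KC:CJ = 8/3:-5/3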